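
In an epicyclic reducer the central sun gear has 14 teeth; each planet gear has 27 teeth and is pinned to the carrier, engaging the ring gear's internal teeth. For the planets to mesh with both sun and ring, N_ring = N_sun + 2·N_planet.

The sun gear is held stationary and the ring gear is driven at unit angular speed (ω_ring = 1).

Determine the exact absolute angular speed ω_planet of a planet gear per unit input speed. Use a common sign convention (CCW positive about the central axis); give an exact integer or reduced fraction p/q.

34/27

N_ring = 14 + 2·27 = 68
14(ω_s−ω_c) = −68(ω_r−ω_c),  ω_s=0, ω_r=1
14(0−ω_c) = −68(1−ω_c)  ⇒  82ω_c = 68  ⇒  ω_c = 34/41
sun–planet: 14·(0−34/41) = −27·(ω_p−ω_c)  ⇒  ω_p−ω_c = −(14/27)·(-34/41) = 476/1107
ω_p = 34/41 + 476/1107 = 34/27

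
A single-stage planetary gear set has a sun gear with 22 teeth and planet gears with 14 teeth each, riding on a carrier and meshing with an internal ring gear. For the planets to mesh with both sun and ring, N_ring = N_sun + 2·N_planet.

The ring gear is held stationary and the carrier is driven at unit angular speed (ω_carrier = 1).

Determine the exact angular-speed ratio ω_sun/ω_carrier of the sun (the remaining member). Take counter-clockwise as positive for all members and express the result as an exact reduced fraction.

N_ring = 22 + 2·14 = 50
22(ω_s−ω_c) = −50(ω_r−ω_c),  ω_r=0, ω_c=1
ω_s = 1 − (50/22)(0−1) = 36/11
ω_s/ω_c = 36/11

36/11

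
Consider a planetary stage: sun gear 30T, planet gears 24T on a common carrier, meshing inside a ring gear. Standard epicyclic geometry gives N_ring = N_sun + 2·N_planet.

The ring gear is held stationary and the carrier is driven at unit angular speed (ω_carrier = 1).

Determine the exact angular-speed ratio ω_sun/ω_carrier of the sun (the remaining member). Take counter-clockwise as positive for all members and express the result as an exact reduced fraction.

18/5

N_ring = 30 + 2·24 = 78
30(ω_s−ω_c) = −78(ω_r−ω_c),  ω_r=0, ω_c=1
ω_s = 1 − (78/30)(0−1) = 18/5
ω_s/ω_c = 18/5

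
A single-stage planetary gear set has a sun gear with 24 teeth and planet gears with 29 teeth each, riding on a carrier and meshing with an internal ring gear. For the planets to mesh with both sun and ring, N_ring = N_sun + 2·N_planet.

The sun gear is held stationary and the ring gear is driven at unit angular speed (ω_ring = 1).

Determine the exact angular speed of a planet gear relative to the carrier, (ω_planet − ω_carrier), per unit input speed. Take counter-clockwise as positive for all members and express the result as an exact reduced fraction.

984/1537

N_ring = 24 + 2·29 = 82
24(ω_s−ω_c) = −82(ω_r−ω_c),  ω_s=0, ω_r=1
24(0−ω_c) = −82(1−ω_c)  ⇒  106ω_c = 82  ⇒  ω_c = 41/53
sun–planet: 24·(0−41/53) = −29·(ω_p−ω_c)  ⇒  ω_p−ω_c = −(24/29)·(-41/53) = 984/1537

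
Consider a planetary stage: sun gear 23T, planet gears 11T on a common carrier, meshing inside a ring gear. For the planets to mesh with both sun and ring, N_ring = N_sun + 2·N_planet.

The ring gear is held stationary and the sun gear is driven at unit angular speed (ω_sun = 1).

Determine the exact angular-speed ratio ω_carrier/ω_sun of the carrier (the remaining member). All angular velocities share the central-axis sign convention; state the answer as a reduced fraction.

N_ring = 23 + 2·11 = 45
23(ω_s−ω_c) = −45(ω_r−ω_c),  ω_r=0, ω_s=1
23(1−ω_c) = −45(0−ω_c)  ⇒  68ω_c = 23  ⇒  ω_c = 23/68
ω_c/ω_s = 23/68

23/68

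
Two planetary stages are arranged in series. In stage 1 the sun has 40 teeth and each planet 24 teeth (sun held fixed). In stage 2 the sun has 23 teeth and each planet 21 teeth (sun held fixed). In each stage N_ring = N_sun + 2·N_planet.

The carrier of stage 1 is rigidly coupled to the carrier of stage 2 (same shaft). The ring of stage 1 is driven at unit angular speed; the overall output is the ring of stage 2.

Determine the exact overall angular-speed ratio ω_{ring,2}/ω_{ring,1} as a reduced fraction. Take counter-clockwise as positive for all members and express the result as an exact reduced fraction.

121/130

Stage 1: N_ring = 40 + 2·24 = 88
Stage 1: 40(ω_s−ω_c) = −88(ω_r−ω_c),  ω_s=0, ω_r=1
Stage 1: 40(0−ω_c) = −88(1−ω_c)  ⇒  128ω_c = 88  ⇒  ω_c = 11/16
  ⇒ ω_c¹/ω_r¹ = 11/16
Stage 2: N_ring = 23 + 2·21 = 65
Stage 2: 23(ω_s−ω_c) = −65(ω_r−ω_c),  ω_s=0, ω_c=1
Stage 2: ω_r = 1 − (23/65)(0−1) = 88/65
  ⇒ ω_r²/ω_c² = 88/65
Coupling ω_c² = ω_c¹ ⇒ overall = 11/16 × 88/65 = 121/130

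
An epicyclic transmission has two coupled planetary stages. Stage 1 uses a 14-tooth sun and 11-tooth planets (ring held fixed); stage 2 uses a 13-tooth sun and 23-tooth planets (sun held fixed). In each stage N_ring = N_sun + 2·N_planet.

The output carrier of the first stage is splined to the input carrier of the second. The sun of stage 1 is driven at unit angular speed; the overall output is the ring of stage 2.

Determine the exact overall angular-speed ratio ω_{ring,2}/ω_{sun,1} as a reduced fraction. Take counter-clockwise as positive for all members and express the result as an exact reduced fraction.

Stage 1: N_ring = 14 + 2·11 = 36
Stage 1: 14(ω_s−ω_c) = −36(ω_r−ω_c),  ω_r=0, ω_s=1
Stage 1: 14(1−ω_c) = −36(0−ω_c)  ⇒  50ω_c = 14  ⇒  ω_c = 7/25
  ⇒ ω_c¹/ω_s¹ = 7/25
Stage 2: N_ring = 13 + 2·23 = 59
Stage 2: 13(ω_s−ω_c) = −59(ω_r−ω_c),  ω_s=0, ω_c=1
Stage 2: ω_r = 1 − (13/59)(0−1) = 72/59
  ⇒ ω_r²/ω_c² = 72/59
Coupling ω_c² = ω_c¹ ⇒ overall = 7/25 × 72/59 = 504/1475

504/1475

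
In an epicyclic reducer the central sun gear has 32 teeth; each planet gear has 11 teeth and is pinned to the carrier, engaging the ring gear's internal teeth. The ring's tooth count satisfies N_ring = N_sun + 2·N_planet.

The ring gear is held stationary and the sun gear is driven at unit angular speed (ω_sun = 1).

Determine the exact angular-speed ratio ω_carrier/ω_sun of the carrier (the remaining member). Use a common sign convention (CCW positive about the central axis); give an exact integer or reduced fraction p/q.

16/43

N_ring = 32 + 2·11 = 54
32(ω_s−ω_c) = −54(ω_r−ω_c),  ω_r=0, ω_s=1
32(1−ω_c) = −54(0−ω_c)  ⇒  86ω_c = 32  ⇒  ω_c = 16/43
ω_c/ω_s = 16/43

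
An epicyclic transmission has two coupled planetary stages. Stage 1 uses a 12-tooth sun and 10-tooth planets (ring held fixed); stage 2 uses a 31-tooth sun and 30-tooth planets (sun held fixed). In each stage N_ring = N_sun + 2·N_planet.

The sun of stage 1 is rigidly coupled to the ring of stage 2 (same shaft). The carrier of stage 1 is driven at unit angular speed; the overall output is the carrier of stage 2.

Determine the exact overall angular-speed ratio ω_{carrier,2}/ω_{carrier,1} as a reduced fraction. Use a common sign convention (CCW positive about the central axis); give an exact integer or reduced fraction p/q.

Stage 1: N_ring = 12 + 2·10 = 32
Stage 1: 12(ω_s−ω_c) = −32(ω_r−ω_c),  ω_r=0, ω_c=1
Stage 1: ω_s = 1 − (32/12)(0−1) = 11/3
  ⇒ ω_s¹/ω_c¹ = 11/3
Stage 2: N_ring = 31 + 2·30 = 91
Stage 2: 31(ω_s−ω_c) = −91(ω_r−ω_c),  ω_s=0, ω_r=1
Stage 2: 31(0−ω_c) = −91(1−ω_c)  ⇒  122ω_c = 91  ⇒  ω_c = 91/122
  ⇒ ω_c²/ω_r² = 91/122
Coupling ω_r² = ω_s¹ ⇒ overall = 11/3 × 91/122 = 1001/366

1001/366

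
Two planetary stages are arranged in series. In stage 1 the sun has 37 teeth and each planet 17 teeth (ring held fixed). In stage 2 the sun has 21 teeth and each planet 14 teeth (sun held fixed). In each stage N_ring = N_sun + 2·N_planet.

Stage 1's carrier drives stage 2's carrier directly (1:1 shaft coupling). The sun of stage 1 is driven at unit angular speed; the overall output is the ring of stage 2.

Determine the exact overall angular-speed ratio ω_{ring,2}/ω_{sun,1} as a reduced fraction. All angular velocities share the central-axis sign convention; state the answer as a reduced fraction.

Stage 1: N_ring = 37 + 2·17 = 71
Stage 1: 37(ω_s−ω_c) = −71(ω_r−ω_c),  ω_r=0, ω_s=1
Stage 1: 37(1−ω_c) = −71(0−ω_c)  ⇒  108ω_c = 37  ⇒  ω_c = 37/108
  ⇒ ω_c¹/ω_s¹ = 37/108
Stage 2: N_ring = 21 + 2·14 = 49
Stage 2: 21(ω_s−ω_c) = −49(ω_r−ω_c),  ω_s=0, ω_c=1
Stage 2: ω_r = 1 − (21/49)(0−1) = 10/7
  ⇒ ω_r²/ω_c² = 10/7
Coupling ω_c² = ω_c¹ ⇒ overall = 37/108 × 10/7 = 185/378

185/378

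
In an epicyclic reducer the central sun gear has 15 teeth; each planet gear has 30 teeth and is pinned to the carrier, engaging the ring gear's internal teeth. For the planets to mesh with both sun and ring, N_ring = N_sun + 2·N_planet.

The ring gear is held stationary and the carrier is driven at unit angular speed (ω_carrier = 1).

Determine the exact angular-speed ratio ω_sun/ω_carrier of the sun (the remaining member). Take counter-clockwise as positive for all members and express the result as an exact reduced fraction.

N_ring = 15 + 2·30 = 75
15(ω_s−ω_c) = −75(ω_r−ω_c),  ω_r=0, ω_c=1
ω_s = 1 − (75/15)(0−1) = 6
ω_s/ω_c = 6

6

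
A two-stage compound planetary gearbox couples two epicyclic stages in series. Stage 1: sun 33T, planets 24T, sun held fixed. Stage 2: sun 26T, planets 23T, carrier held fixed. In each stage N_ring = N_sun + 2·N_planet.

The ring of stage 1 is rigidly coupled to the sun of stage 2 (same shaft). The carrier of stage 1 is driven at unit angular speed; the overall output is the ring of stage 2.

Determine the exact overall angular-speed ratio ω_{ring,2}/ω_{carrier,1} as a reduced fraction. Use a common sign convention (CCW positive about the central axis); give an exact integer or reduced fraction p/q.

Stage 1: N_ring = 33 + 2·24 = 81
Stage 1: 33(ω_s−ω_c) = −81(ω_r−ω_c),  ω_s=0, ω_c=1
Stage 1: ω_r = 1 − (33/81)(0−1) = 38/27
  ⇒ ω_r¹/ω_c¹ = 38/27
Stage 2: N_ring = 26 + 2·23 = 72
Stage 2: 26(ω_s−ω_c) = −72(ω_r−ω_c),  ω_c=0, ω_s=1
Stage 2: ω_r = 0 − (26/72)(1−0) = -13/36
  ⇒ ω_r²/ω_s² = -13/36
Coupling ω_s² = ω_r¹ ⇒ overall = 38/27 × -13/36 = -247/486

-247/486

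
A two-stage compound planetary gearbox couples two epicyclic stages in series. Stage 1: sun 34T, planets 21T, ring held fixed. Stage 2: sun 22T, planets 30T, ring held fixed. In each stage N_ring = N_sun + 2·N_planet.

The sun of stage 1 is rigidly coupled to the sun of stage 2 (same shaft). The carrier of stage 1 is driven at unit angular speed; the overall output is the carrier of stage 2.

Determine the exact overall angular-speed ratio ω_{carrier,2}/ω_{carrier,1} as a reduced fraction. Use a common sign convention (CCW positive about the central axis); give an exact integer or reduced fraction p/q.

605/884

Stage 1: N_ring = 34 + 2·21 = 76
Stage 1: 34(ω_s−ω_c) = −76(ω_r−ω_c),  ω_r=0, ω_c=1
Stage 1: ω_s = 1 − (76/34)(0−1) = 55/17
  ⇒ ω_s¹/ω_c¹ = 55/17
Stage 2: N_ring = 22 + 2·30 = 82
Stage 2: 22(ω_s−ω_c) = −82(ω_r−ω_c),  ω_r=0, ω_s=1
Stage 2: 22(1−ω_c) = −82(0−ω_c)  ⇒  104ω_c = 22  ⇒  ω_c = 11/52
  ⇒ ω_c²/ω_s² = 11/52
Coupling ω_s² = ω_s¹ ⇒ overall = 55/17 × 11/52 = 605/884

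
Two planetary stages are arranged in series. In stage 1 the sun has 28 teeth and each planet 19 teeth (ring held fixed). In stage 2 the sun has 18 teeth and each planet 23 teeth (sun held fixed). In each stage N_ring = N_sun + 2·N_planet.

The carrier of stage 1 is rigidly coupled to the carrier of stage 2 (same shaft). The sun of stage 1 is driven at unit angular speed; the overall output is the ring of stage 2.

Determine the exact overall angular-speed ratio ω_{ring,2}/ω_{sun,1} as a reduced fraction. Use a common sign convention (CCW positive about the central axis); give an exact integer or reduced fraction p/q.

287/752

Stage 1: N_ring = 28 + 2·19 = 66
Stage 1: 28(ω_s−ω_c) = −66(ω_r−ω_c),  ω_r=0, ω_s=1
Stage 1: 28(1−ω_c) = −66(0−ω_c)  ⇒  94ω_c = 28  ⇒  ω_c = 14/47
  ⇒ ω_c¹/ω_s¹ = 14/47
Stage 2: N_ring = 18 + 2·23 = 64
Stage 2: 18(ω_s−ω_c) = −64(ω_r−ω_c),  ω_s=0, ω_c=1
Stage 2: ω_r = 1 − (18/64)(0−1) = 41/32
  ⇒ ω_r²/ω_c² = 41/32
Coupling ω_c² = ω_c¹ ⇒ overall = 14/47 × 41/32 = 287/752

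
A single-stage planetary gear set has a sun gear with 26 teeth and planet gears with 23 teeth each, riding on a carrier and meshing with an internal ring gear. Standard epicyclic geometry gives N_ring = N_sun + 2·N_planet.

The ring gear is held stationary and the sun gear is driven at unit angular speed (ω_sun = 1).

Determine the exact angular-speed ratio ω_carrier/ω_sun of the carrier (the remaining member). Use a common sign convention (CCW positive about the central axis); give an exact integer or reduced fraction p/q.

13/49

N_ring = 26 + 2·23 = 72
26(ω_s−ω_c) = −72(ω_r−ω_c),  ω_r=0, ω_s=1
26(1−ω_c) = −72(0−ω_c)  ⇒  98ω_c = 26  ⇒  ω_c = 13/49
ω_c/ω_s = 13/49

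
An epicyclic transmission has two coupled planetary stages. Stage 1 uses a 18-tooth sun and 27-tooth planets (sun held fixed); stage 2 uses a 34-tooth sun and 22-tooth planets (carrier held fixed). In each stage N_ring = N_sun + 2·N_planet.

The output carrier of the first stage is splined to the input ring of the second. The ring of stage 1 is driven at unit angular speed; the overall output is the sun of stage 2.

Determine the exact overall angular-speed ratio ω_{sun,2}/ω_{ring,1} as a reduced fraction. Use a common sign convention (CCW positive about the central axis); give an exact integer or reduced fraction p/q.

Stage 1: N_ring = 18 + 2·27 = 72
Stage 1: 18(ω_s−ω_c) = −72(ω_r−ω_c),  ω_s=0, ω_r=1
Stage 1: 18(0−ω_c) = −72(1−ω_c)  ⇒  90ω_c = 72  ⇒  ω_c = 4/5
  ⇒ ω_c¹/ω_r¹ = 4/5
Stage 2: N_ring = 34 + 2·22 = 78
Stage 2: 34(ω_s−ω_c) = −78(ω_r−ω_c),  ω_c=0, ω_r=1
Stage 2: ω_s = 0 − (78/34)(1−0) = -39/17
  ⇒ ω_s²/ω_r² = -39/17
Coupling ω_r² = ω_c¹ ⇒ overall = 4/5 × -39/17 = -156/85

-156/85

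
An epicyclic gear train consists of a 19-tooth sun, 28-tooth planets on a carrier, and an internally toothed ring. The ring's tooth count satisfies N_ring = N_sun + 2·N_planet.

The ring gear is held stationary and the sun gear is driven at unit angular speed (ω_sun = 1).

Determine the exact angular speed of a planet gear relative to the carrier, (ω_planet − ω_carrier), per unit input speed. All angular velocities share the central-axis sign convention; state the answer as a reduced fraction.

-1425/2632

N_ring = 19 + 2·28 = 75
19(ω_s−ω_c) = −75(ω_r−ω_c),  ω_r=0, ω_s=1
19(1−ω_c) = −75(0−ω_c)  ⇒  94ω_c = 19  ⇒  ω_c = 19/94
sun–planet: 19·(1−19/94) = −28·(ω_p−ω_c)  ⇒  ω_p−ω_c = −(19/28)·(75/94) = -1425/2632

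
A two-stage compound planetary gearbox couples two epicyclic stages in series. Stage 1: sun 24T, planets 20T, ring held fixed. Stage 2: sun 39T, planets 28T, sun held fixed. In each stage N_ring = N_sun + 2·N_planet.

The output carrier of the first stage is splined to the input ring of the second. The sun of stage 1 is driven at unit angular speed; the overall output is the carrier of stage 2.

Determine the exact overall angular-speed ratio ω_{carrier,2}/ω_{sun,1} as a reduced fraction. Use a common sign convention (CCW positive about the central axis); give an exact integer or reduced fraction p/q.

285/1474

Stage 1: N_ring = 24 + 2·20 = 64
Stage 1: 24(ω_s−ω_c) = −64(ω_r−ω_c),  ω_r=0, ω_s=1
Stage 1: 24(1−ω_c) = −64(0−ω_c)  ⇒  88ω_c = 24  ⇒  ω_c = 3/11
  ⇒ ω_c¹/ω_s¹ = 3/11
Stage 2: N_ring = 39 + 2·28 = 95
Stage 2: 39(ω_s−ω_c) = −95(ω_r−ω_c),  ω_s=0, ω_r=1
Stage 2: 39(0−ω_c) = −95(1−ω_c)  ⇒  134ω_c = 95  ⇒  ω_c = 95/134
  ⇒ ω_c²/ω_r² = 95/134
Coupling ω_r² = ω_c¹ ⇒ overall = 3/11 × 95/134 = 285/1474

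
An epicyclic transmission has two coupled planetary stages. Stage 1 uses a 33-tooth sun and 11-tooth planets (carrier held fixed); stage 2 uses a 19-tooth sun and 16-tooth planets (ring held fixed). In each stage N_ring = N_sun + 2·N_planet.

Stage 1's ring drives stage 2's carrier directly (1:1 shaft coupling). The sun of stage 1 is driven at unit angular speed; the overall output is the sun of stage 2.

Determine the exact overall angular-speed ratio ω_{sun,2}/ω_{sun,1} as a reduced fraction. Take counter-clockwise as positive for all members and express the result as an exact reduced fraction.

-42/19

Stage 1: N_ring = 33 + 2·11 = 55
Stage 1: 33(ω_s−ω_c) = −55(ω_r−ω_c),  ω_c=0, ω_s=1
Stage 1: ω_r = 0 − (33/55)(1−0) = -3/5
  ⇒ ω_r¹/ω_s¹ = -3/5
Stage 2: N_ring = 19 + 2·16 = 51
Stage 2: 19(ω_s−ω_c) = −51(ω_r−ω_c),  ω_r=0, ω_c=1
Stage 2: ω_s = 1 − (51/19)(0−1) = 70/19
  ⇒ ω_s²/ω_c² = 70/19
Coupling ω_c² = ω_r¹ ⇒ overall = -3/5 × 70/19 = -42/19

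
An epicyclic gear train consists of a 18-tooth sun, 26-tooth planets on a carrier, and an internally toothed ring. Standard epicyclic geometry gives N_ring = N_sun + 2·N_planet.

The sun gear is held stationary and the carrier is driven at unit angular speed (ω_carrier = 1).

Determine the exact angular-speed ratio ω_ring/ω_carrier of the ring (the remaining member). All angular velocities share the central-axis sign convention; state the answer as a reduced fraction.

N_ring = 18 + 2·26 = 70
18(ω_s−ω_c) = −70(ω_r−ω_c),  ω_s=0, ω_c=1
ω_r = 1 − (18/70)(0−1) = 44/35
ω_r/ω_c = 44/35

44/35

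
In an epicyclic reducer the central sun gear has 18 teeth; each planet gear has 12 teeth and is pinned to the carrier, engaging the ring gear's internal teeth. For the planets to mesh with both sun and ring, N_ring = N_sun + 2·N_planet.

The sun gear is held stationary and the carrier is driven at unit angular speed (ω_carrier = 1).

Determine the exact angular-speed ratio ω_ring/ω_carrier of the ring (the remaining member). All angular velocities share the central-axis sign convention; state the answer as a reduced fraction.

10/7

N_ring = 18 + 2·12 = 42
18(ω_s−ω_c) = −42(ω_r−ω_c),  ω_s=0, ω_c=1
ω_r = 1 − (18/42)(0−1) = 10/7
ω_r/ω_c = 10/7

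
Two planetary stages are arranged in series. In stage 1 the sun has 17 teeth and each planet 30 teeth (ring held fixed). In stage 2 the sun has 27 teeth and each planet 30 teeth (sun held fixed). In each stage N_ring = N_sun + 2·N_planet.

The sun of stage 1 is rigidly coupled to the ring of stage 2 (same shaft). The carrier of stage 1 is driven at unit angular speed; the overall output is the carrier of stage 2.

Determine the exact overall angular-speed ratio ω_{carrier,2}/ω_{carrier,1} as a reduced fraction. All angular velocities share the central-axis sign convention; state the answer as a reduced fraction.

1363/323

Stage 1: N_ring = 17 + 2·30 = 77
Stage 1: 17(ω_s−ω_c) = −77(ω_r−ω_c),  ω_r=0, ω_c=1
Stage 1: ω_s = 1 − (77/17)(0−1) = 94/17
  ⇒ ω_s¹/ω_c¹ = 94/17
Stage 2: N_ring = 27 + 2·30 = 87
Stage 2: 27(ω_s−ω_c) = −87(ω_r−ω_c),  ω_s=0, ω_r=1
Stage 2: 27(0−ω_c) = −87(1−ω_c)  ⇒  114ω_c = 87  ⇒  ω_c = 29/38
  ⇒ ω_c²/ω_r² = 29/38
Coupling ω_r² = ω_s¹ ⇒ overall = 94/17 × 29/38 = 1363/323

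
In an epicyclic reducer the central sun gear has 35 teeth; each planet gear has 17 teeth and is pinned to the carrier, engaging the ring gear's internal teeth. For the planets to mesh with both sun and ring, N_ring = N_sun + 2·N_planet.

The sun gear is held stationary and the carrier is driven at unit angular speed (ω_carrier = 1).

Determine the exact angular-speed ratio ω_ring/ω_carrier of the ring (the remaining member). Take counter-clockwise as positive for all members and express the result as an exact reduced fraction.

104/69

N_ring = 35 + 2·17 = 69
35(ω_s−ω_c) = −69(ω_r−ω_c),  ω_s=0, ω_c=1
ω_r = 1 − (35/69)(0−1) = 104/69
ω_r/ω_c = 104/69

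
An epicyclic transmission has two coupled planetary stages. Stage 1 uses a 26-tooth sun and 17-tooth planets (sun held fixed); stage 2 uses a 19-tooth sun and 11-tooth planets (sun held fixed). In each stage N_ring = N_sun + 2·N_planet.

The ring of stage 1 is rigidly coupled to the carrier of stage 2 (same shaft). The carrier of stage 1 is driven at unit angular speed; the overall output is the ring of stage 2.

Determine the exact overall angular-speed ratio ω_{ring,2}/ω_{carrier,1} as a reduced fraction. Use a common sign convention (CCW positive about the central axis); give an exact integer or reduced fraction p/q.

86/41

Stage 1: N_ring = 26 + 2·17 = 60
Stage 1: 26(ω_s−ω_c) = −60(ω_r−ω_c),  ω_s=0, ω_c=1
Stage 1: ω_r = 1 − (26/60)(0−1) = 43/30
  ⇒ ω_r¹/ω_c¹ = 43/30
Stage 2: N_ring = 19 + 2·11 = 41
Stage 2: 19(ω_s−ω_c) = −41(ω_r−ω_c),  ω_s=0, ω_c=1
Stage 2: ω_r = 1 − (19/41)(0−1) = 60/41
  ⇒ ω_r²/ω_c² = 60/41
Coupling ω_c² = ω_r¹ ⇒ overall = 43/30 × 60/41 = 86/41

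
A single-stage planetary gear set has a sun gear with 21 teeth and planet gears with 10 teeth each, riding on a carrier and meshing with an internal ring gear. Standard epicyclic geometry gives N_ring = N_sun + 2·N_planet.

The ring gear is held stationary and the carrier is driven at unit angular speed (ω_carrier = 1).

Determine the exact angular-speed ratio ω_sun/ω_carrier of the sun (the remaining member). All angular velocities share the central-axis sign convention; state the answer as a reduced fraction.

62/21

N_ring = 21 + 2·10 = 41
21(ω_s−ω_c) = −41(ω_r−ω_c),  ω_r=0, ω_c=1
ω_s = 1 − (41/21)(0−1) = 62/21
ω_s/ω_c = 62/21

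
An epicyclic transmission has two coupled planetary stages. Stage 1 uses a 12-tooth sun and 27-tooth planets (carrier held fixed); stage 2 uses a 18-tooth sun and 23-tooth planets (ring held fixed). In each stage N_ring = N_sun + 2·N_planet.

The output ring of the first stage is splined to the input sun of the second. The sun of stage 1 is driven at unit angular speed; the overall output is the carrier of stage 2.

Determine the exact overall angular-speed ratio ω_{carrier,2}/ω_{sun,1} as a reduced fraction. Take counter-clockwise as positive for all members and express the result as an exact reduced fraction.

-18/451

Stage 1: N_ring = 12 + 2·27 = 66
Stage 1: 12(ω_s−ω_c) = −66(ω_r−ω_c),  ω_c=0, ω_s=1
Stage 1: ω_r = 0 − (12/66)(1−0) = -2/11
  ⇒ ω_r¹/ω_s¹ = -2/11
Stage 2: N_ring = 18 + 2·23 = 64
Stage 2: 18(ω_s−ω_c) = −64(ω_r−ω_c),  ω_r=0, ω_s=1
Stage 2: 18(1−ω_c) = −64(0−ω_c)  ⇒  82ω_c = 18  ⇒  ω_c = 9/41
  ⇒ ω_c²/ω_s² = 9/41
Coupling ω_s² = ω_r¹ ⇒ overall = -2/11 × 9/41 = -18/451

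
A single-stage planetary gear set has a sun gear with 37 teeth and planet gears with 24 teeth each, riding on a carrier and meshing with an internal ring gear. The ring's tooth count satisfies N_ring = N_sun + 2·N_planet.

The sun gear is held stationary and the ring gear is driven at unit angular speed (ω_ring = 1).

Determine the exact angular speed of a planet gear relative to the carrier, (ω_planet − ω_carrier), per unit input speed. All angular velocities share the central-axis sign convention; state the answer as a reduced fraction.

N_ring = 37 + 2·24 = 85
37(ω_s−ω_c) = −85(ω_r−ω_c),  ω_s=0, ω_r=1
37(0−ω_c) = −85(1−ω_c)  ⇒  122ω_c = 85  ⇒  ω_c = 85/122
sun–planet: 37·(0−85/122) = −24·(ω_p−ω_c)  ⇒  ω_p−ω_c = −(37/24)·(-85/122) = 3145/2928

3145/2928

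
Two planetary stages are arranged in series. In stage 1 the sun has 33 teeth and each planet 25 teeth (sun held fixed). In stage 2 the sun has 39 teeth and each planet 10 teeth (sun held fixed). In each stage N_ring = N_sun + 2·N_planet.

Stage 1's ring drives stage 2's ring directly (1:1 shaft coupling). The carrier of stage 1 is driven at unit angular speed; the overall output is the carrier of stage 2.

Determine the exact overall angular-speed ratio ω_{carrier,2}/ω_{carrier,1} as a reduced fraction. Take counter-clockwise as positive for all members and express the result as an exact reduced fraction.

Stage 1: N_ring = 33 + 2·25 = 83
Stage 1: 33(ω_s−ω_c) = −83(ω_r−ω_c),  ω_s=0, ω_c=1
Stage 1: ω_r = 1 − (33/83)(0−1) = 116/83
  ⇒ ω_r¹/ω_c¹ = 116/83
Stage 2: N_ring = 39 + 2·10 = 59
Stage 2: 39(ω_s−ω_c) = −59(ω_r−ω_c),  ω_s=0, ω_r=1
Stage 2: 39(0−ω_c) = −59(1−ω_c)  ⇒  98ω_c = 59  ⇒  ω_c = 59/98
  ⇒ ω_c²/ω_r² = 59/98
Coupling ω_r² = ω_r¹ ⇒ overall = 116/83 × 59/98 = 3422/4067

3422/4067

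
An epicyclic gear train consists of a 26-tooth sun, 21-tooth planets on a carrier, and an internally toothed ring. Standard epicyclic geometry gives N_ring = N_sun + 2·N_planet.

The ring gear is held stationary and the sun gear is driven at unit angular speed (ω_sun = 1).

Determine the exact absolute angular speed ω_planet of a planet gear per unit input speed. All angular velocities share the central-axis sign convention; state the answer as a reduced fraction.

N_ring = 26 + 2·21 = 68
26(ω_s−ω_c) = −68(ω_r−ω_c),  ω_r=0, ω_s=1
26(1−ω_c) = −68(0−ω_c)  ⇒  94ω_c = 26  ⇒  ω_c = 13/47
sun–planet: 26·(1−13/47) = −21·(ω_p−ω_c)  ⇒  ω_p−ω_c = −(26/21)·(34/47) = -884/987
ω_p = 13/47 − 884/987 = -13/21

-13/21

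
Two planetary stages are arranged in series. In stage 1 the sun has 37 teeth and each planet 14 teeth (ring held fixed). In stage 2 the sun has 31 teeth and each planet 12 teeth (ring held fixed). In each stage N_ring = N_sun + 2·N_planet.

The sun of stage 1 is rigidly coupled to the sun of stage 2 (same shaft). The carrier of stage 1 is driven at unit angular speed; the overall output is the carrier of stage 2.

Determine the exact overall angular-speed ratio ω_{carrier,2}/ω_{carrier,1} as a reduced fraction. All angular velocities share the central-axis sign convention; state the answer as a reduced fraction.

Stage 1: N_ring = 37 + 2·14 = 65
Stage 1: 37(ω_s−ω_c) = −65(ω_r−ω_c),  ω_r=0, ω_c=1
Stage 1: ω_s = 1 − (65/37)(0−1) = 102/37
  ⇒ ω_s¹/ω_c¹ = 102/37
Stage 2: N_ring = 31 + 2·12 = 55
Stage 2: 31(ω_s−ω_c) = −55(ω_r−ω_c),  ω_r=0, ω_s=1
Stage 2: 31(1−ω_c) = −55(0−ω_c)  ⇒  86ω_c = 31  ⇒  ω_c = 31/86
  ⇒ ω_c²/ω_s² = 31/86
Coupling ω_s² = ω_s¹ ⇒ overall = 102/37 × 31/86 = 1581/1591

1581/1591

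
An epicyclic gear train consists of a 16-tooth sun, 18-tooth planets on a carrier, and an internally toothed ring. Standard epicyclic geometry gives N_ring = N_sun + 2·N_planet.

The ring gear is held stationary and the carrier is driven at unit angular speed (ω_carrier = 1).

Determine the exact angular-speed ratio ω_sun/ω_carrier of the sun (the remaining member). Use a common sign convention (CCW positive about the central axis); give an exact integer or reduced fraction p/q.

N_ring = 16 + 2·18 = 52
16(ω_s−ω_c) = −52(ω_r−ω_c),  ω_r=0, ω_c=1
ω_s = 1 − (52/16)(0−1) = 17/4
ω_s/ω_c = 17/4

17/4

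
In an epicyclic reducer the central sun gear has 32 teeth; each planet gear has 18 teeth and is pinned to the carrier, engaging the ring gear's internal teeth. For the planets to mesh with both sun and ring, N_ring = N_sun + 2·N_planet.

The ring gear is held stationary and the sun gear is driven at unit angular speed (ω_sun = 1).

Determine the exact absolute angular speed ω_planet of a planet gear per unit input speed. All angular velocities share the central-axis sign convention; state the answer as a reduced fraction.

N_ring = 32 + 2·18 = 68
32(ω_s−ω_c) = −68(ω_r−ω_c),  ω_r=0, ω_s=1
32(1−ω_c) = −68(0−ω_c)  ⇒  100ω_c = 32  ⇒  ω_c = 8/25
sun–planet: 32·(1−8/25) = −18·(ω_p−ω_c)  ⇒  ω_p−ω_c = −(32/18)·(17/25) = -272/225
ω_p = 8/25 − 272/225 = -8/9

-8/9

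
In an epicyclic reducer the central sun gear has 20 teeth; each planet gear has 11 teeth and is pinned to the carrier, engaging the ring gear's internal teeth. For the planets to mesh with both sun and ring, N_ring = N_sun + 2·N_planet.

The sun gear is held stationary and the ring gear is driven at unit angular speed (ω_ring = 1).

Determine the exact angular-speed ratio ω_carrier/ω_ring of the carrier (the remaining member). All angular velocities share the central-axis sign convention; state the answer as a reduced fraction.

N_ring = 20 + 2·11 = 42
20(ω_s−ω_c) = −42(ω_r−ω_c),  ω_s=0, ω_r=1
20(0−ω_c) = −42(1−ω_c)  ⇒  62ω_c = 42  ⇒  ω_c = 21/31
ω_c/ω_r = 21/31

21/31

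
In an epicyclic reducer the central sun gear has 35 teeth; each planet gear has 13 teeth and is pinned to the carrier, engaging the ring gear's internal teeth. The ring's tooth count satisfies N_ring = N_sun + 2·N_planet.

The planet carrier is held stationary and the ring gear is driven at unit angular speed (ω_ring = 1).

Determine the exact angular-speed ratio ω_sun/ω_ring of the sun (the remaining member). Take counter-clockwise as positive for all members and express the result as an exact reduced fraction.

N_ring = 35 + 2·13 = 61
35(ω_s−ω_c) = −61(ω_r−ω_c),  ω_c=0, ω_r=1
ω_s = 0 − (61/35)(1−0) = -61/35
ω_s/ω_r = -61/35

-61/35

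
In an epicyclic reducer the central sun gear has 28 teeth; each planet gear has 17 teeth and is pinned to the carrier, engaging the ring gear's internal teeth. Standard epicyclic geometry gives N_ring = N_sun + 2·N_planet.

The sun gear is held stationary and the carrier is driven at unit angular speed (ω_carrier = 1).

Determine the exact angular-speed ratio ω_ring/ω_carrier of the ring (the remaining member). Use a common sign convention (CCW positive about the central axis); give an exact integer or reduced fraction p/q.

45/31

N_ring = 28 + 2·17 = 62
28(ω_s−ω_c) = −62(ω_r−ω_c),  ω_s=0, ω_c=1
ω_r = 1 − (28/62)(0−1) = 45/31
ω_r/ω_c = 45/31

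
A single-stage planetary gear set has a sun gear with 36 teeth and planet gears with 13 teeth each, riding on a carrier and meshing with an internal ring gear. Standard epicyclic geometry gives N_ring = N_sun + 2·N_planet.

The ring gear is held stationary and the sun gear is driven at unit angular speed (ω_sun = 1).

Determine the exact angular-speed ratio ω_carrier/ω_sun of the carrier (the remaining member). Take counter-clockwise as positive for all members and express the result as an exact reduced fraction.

N_ring = 36 + 2·13 = 62
36(ω_s−ω_c) = −62(ω_r−ω_c),  ω_r=0, ω_s=1
36(1−ω_c) = −62(0−ω_c)  ⇒  98ω_c = 36  ⇒  ω_c = 18/49
ω_c/ω_s = 18/49

18/49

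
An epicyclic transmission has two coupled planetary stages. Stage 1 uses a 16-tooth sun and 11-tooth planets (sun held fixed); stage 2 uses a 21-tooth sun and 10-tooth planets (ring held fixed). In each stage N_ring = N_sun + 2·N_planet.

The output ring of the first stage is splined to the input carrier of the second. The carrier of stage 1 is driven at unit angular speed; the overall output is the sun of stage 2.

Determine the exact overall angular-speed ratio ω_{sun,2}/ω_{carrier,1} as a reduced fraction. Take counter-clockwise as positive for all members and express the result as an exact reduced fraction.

Stage 1: N_ring = 16 + 2·11 = 38
Stage 1: 16(ω_s−ω_c) = −38(ω_r−ω_c),  ω_s=0, ω_c=1
Stage 1: ω_r = 1 − (16/38)(0−1) = 27/19
  ⇒ ω_r¹/ω_c¹ = 27/19
Stage 2: N_ring = 21 + 2·10 = 41
Stage 2: 21(ω_s−ω_c) = −41(ω_r−ω_c),  ω_r=0, ω_c=1
Stage 2: ω_s = 1 − (41/21)(0−1) = 62/21
  ⇒ ω_s²/ω_c² = 62/21
Coupling ω_c² = ω_r¹ ⇒ overall = 27/19 × 62/21 = 558/133

558/133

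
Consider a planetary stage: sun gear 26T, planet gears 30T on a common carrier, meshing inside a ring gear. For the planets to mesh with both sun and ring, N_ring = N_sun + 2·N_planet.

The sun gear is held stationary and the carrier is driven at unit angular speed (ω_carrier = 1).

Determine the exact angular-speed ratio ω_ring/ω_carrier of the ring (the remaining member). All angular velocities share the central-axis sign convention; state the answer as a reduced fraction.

56/43

N_ring = 26 + 2·30 = 86
26(ω_s−ω_c) = −86(ω_r−ω_c),  ω_s=0, ω_c=1
ω_r = 1 − (26/86)(0−1) = 56/43
ω_r/ω_c = 56/43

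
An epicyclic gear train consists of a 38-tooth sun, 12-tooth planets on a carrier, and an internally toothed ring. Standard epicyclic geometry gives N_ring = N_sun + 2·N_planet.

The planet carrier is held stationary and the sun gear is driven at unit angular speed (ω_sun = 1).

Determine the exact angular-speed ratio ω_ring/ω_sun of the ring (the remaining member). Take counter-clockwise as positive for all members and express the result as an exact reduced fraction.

N_ring = 38 + 2·12 = 62
38(ω_s−ω_c) = −62(ω_r−ω_c),  ω_c=0, ω_s=1
ω_r = 0 − (38/62)(1−0) = -19/31
ω_r/ω_s = -19/31

-19/31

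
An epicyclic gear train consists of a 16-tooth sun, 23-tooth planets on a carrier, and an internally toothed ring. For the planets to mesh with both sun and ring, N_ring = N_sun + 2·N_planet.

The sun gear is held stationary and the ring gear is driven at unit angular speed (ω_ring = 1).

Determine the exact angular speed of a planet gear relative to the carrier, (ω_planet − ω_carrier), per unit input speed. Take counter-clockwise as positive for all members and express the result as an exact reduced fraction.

496/897

N_ring = 16 + 2·23 = 62
16(ω_s−ω_c) = −62(ω_r−ω_c),  ω_s=0, ω_r=1
16(0−ω_c) = −62(1−ω_c)  ⇒  78ω_c = 62  ⇒  ω_c = 31/39
sun–planet: 16·(0−31/39) = −23·(ω_p−ω_c)  ⇒  ω_p−ω_c = −(16/23)·(-31/39) = 496/897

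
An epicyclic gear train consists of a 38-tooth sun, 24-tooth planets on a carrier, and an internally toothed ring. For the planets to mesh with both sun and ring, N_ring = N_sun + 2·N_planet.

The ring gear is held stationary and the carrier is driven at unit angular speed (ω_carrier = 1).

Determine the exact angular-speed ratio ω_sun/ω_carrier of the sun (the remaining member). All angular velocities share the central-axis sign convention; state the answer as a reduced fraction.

N_ring = 38 + 2·24 = 86
38(ω_s−ω_c) = −86(ω_r−ω_c),  ω_r=0, ω_c=1
ω_s = 1 − (86/38)(0−1) = 62/19
ω_s/ω_c = 62/19

62/19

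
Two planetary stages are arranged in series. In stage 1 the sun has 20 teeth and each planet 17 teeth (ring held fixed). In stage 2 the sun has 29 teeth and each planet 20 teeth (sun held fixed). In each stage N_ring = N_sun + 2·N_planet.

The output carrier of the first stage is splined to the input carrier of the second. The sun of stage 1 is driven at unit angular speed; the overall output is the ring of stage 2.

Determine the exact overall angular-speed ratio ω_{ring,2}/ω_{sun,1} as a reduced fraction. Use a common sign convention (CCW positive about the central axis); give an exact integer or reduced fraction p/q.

980/2553

Stage 1: N_ring = 20 + 2·17 = 54
Stage 1: 20(ω_s−ω_c) = −54(ω_r−ω_c),  ω_r=0, ω_s=1
Stage 1: 20(1−ω_c) = −54(0−ω_c)  ⇒  74ω_c = 20  ⇒  ω_c = 10/37
  ⇒ ω_c¹/ω_s¹ = 10/37
Stage 2: N_ring = 29 + 2·20 = 69
Stage 2: 29(ω_s−ω_c) = −69(ω_r−ω_c),  ω_s=0, ω_c=1
Stage 2: ω_r = 1 − (29/69)(0−1) = 98/69
  ⇒ ω_r²/ω_c² = 98/69
Coupling ω_c² = ω_c¹ ⇒ overall = 10/37 × 98/69 = 980/2553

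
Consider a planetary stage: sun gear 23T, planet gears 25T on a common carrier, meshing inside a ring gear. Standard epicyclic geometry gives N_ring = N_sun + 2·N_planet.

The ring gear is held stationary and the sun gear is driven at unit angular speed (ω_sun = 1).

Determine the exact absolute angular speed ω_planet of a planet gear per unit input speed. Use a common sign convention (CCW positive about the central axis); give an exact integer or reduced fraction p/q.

-23/50

N_ring = 23 + 2·25 = 73
23(ω_s−ω_c) = −73(ω_r−ω_c),  ω_r=0, ω_s=1
23(1−ω_c) = −73(0−ω_c)  ⇒  96ω_c = 23  ⇒  ω_c = 23/96
sun–planet: 23·(1−23/96) = −25·(ω_p−ω_c)  ⇒  ω_p−ω_c = −(23/25)·(73/96) = -1679/2400
ω_p = 23/96 − 1679/2400 = -23/50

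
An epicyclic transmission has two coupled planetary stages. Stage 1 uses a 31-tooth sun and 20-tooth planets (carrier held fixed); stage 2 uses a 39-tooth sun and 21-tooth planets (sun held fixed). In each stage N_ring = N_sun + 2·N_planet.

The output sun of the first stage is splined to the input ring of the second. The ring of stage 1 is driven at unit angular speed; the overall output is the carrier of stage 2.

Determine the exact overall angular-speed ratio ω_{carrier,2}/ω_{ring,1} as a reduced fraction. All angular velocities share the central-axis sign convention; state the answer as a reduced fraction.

-1917/1240

Stage 1: N_ring = 31 + 2·20 = 71
Stage 1: 31(ω_s−ω_c) = −71(ω_r−ω_c),  ω_c=0, ω_r=1
Stage 1: ω_s = 0 − (71/31)(1−0) = -71/31
  ⇒ ω_s¹/ω_r¹ = -71/31
Stage 2: N_ring = 39 + 2·21 = 81
Stage 2: 39(ω_s−ω_c) = −81(ω_r−ω_c),  ω_s=0, ω_r=1
Stage 2: 39(0−ω_c) = −81(1−ω_c)  ⇒  120ω_c = 81  ⇒  ω_c = 27/40
  ⇒ ω_c²/ω_r² = 27/40
Coupling ω_r² = ω_s¹ ⇒ overall = -71/31 × 27/40 = -1917/1240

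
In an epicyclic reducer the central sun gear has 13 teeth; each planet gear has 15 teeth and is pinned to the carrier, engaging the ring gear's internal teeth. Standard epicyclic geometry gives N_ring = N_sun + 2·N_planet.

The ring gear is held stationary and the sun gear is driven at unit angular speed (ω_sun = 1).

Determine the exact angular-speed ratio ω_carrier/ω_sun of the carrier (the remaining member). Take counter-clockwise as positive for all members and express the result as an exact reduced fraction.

13/56

N_ring = 13 + 2·15 = 43
13(ω_s−ω_c) = −43(ω_r−ω_c),  ω_r=0, ω_s=1
13(1−ω_c) = −43(0−ω_c)  ⇒  56ω_c = 13  ⇒  ω_c = 13/56
ω_c/ω_s = 13/56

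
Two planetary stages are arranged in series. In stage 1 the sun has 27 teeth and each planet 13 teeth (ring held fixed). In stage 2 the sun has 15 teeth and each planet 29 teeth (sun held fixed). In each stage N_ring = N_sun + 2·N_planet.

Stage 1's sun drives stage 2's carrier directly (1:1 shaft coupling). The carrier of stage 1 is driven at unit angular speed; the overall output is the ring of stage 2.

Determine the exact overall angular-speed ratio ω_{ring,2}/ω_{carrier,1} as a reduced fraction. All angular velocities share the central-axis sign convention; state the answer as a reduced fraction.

Stage 1: N_ring = 27 + 2·13 = 53
Stage 1: 27(ω_s−ω_c) = −53(ω_r−ω_c),  ω_r=0, ω_c=1
Stage 1: ω_s = 1 − (53/27)(0−1) = 80/27
  ⇒ ω_s¹/ω_c¹ = 80/27
Stage 2: N_ring = 15 + 2·29 = 73
Stage 2: 15(ω_s−ω_c) = −73(ω_r−ω_c),  ω_s=0, ω_c=1
Stage 2: ω_r = 1 − (15/73)(0−1) = 88/73
  ⇒ ω_r²/ω_c² = 88/73
Coupling ω_c² = ω_s¹ ⇒ overall = 80/27 × 88/73 = 7040/1971

7040/1971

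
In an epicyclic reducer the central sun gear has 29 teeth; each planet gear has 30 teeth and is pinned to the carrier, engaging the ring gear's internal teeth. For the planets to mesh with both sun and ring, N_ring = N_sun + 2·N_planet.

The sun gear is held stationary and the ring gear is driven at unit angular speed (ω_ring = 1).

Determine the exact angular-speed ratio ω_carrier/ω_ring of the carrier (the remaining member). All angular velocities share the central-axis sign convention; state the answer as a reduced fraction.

89/118

N_ring = 29 + 2·30 = 89
29(ω_s−ω_c) = −89(ω_r−ω_c),  ω_s=0, ω_r=1
29(0−ω_c) = −89(1−ω_c)  ⇒  118ω_c = 89  ⇒  ω_c = 89/118
ω_c/ω_r = 89/118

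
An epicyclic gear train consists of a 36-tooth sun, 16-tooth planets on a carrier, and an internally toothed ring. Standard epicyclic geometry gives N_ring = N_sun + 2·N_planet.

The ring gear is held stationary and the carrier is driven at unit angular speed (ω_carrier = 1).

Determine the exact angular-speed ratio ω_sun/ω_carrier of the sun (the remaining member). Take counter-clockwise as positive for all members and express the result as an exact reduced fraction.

N_ring = 36 + 2·16 = 68
36(ω_s−ω_c) = −68(ω_r−ω_c),  ω_r=0, ω_c=1
ω_s = 1 − (68/36)(0−1) = 26/9
ω_s/ω_c = 26/9

26/9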